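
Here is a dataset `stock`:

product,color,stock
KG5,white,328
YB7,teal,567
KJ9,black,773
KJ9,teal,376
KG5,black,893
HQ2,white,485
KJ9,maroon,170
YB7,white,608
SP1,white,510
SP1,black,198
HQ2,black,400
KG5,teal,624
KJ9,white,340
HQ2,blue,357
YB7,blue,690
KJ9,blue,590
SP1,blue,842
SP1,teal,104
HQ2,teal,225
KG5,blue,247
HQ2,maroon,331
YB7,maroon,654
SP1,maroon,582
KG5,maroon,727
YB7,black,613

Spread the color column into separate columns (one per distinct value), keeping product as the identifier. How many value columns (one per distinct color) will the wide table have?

5

5 distinct color values: white, black, teal, blue, maroon.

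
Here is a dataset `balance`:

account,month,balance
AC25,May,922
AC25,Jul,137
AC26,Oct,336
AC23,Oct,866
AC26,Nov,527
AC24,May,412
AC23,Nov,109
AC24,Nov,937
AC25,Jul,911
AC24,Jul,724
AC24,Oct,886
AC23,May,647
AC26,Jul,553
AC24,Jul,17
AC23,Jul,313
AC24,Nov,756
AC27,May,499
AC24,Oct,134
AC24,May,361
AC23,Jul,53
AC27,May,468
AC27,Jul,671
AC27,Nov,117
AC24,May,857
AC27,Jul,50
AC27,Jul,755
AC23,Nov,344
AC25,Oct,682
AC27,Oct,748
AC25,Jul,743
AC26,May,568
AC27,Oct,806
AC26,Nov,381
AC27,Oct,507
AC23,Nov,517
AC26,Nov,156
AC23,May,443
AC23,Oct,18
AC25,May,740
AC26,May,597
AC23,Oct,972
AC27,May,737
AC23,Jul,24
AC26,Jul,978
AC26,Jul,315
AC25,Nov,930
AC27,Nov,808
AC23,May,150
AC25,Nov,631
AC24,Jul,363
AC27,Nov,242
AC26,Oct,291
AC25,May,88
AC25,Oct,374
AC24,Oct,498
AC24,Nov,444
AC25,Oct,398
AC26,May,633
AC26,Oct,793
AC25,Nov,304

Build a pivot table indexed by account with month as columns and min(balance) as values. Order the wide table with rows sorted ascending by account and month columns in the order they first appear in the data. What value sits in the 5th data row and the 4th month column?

With rows sorted ascending by account, row 5 is account=AC27. month columns in first-appearance order: May, Jul, Oct, Nov; column 4 is Nov.
Long rows with account=AC27, month=Nov: min(117, 808, 242) = 117.

117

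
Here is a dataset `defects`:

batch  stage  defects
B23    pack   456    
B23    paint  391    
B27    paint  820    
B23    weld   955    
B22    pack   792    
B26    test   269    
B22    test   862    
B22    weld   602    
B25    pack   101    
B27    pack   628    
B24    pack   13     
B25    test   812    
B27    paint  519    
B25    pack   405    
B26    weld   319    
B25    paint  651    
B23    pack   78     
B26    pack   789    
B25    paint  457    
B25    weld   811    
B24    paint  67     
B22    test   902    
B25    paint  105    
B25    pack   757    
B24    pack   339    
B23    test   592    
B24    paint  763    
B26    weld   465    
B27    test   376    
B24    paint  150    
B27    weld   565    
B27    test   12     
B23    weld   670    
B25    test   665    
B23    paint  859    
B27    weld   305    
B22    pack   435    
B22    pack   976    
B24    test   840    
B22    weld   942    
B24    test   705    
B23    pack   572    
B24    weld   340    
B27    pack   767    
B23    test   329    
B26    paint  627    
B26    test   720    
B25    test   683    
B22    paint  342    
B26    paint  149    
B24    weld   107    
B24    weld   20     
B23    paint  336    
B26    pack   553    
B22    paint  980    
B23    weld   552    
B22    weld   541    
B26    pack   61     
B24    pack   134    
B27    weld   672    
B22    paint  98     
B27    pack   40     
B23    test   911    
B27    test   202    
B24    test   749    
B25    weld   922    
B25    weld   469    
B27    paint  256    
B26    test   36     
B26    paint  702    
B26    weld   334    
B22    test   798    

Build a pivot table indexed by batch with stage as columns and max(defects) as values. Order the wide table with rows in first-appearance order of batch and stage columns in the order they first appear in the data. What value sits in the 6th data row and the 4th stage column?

840

With rows in first-appearance order of batch, row 6 is batch=B24. stage columns in first-appearance order: pack, paint, weld, test; column 4 is test.
Long rows with batch=B24, stage=test: max(840, 705, 749) = 840.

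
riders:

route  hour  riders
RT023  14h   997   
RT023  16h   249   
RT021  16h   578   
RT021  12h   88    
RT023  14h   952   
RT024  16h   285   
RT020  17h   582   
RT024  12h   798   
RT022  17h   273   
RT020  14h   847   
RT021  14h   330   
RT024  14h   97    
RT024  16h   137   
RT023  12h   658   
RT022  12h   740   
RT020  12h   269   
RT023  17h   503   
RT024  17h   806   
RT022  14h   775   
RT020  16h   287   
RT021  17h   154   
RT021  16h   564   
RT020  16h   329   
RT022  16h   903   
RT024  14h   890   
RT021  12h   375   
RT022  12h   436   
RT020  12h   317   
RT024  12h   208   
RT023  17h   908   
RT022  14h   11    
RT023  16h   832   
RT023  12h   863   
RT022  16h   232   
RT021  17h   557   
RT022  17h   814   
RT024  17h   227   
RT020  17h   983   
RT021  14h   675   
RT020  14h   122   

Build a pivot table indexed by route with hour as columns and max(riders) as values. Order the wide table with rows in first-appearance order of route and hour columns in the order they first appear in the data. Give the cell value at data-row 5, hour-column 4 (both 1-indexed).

814

With rows in first-appearance order of route, row 5 is route=RT022. hour columns in first-appearance order: 14h, 16h, 12h, 17h; column 4 is 17h.
Long rows with route=RT022, hour=17h: max(273, 814) = 814.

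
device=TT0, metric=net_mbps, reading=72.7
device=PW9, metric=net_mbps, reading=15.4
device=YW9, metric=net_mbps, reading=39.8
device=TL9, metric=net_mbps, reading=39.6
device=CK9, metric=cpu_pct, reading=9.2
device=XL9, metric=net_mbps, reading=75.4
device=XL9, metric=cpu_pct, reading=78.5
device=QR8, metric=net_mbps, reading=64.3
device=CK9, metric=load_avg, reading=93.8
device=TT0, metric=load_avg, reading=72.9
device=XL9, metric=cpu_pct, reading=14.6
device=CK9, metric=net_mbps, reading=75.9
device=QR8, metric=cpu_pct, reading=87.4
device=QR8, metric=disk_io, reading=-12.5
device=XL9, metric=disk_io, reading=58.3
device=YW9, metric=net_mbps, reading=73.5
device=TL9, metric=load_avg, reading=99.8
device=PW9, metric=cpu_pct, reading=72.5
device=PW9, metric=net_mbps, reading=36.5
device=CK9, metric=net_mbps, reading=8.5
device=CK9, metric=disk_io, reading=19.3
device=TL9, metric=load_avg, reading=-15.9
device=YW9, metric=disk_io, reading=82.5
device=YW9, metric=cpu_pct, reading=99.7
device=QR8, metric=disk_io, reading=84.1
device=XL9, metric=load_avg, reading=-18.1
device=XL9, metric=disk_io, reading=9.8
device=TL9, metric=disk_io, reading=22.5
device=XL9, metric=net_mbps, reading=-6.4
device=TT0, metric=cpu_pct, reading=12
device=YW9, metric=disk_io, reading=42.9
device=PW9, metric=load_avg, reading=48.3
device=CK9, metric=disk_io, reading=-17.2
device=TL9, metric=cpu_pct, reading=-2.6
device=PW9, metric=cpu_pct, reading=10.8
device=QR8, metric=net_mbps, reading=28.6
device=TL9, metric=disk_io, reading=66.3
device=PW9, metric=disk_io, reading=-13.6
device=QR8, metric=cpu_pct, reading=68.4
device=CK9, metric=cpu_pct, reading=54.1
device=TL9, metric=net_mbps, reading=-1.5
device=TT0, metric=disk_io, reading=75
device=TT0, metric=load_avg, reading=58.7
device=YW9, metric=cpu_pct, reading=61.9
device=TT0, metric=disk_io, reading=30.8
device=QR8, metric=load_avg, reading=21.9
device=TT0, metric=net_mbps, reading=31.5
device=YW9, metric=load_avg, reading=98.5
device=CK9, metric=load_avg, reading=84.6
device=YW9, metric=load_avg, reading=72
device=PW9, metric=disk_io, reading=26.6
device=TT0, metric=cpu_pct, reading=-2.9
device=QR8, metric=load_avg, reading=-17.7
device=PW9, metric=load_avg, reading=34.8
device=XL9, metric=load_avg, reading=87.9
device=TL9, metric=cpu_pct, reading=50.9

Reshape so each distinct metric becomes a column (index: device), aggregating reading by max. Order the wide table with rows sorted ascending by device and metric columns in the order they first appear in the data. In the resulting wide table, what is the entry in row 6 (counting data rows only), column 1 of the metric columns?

75.4

With rows sorted ascending by device, row 6 is device=XL9. metric columns in first-appearance order: net_mbps, cpu_pct, load_avg, disk_io; column 1 is net_mbps.
Long rows with device=XL9, metric=net_mbps: max(75.4, -6.4) = 75.4.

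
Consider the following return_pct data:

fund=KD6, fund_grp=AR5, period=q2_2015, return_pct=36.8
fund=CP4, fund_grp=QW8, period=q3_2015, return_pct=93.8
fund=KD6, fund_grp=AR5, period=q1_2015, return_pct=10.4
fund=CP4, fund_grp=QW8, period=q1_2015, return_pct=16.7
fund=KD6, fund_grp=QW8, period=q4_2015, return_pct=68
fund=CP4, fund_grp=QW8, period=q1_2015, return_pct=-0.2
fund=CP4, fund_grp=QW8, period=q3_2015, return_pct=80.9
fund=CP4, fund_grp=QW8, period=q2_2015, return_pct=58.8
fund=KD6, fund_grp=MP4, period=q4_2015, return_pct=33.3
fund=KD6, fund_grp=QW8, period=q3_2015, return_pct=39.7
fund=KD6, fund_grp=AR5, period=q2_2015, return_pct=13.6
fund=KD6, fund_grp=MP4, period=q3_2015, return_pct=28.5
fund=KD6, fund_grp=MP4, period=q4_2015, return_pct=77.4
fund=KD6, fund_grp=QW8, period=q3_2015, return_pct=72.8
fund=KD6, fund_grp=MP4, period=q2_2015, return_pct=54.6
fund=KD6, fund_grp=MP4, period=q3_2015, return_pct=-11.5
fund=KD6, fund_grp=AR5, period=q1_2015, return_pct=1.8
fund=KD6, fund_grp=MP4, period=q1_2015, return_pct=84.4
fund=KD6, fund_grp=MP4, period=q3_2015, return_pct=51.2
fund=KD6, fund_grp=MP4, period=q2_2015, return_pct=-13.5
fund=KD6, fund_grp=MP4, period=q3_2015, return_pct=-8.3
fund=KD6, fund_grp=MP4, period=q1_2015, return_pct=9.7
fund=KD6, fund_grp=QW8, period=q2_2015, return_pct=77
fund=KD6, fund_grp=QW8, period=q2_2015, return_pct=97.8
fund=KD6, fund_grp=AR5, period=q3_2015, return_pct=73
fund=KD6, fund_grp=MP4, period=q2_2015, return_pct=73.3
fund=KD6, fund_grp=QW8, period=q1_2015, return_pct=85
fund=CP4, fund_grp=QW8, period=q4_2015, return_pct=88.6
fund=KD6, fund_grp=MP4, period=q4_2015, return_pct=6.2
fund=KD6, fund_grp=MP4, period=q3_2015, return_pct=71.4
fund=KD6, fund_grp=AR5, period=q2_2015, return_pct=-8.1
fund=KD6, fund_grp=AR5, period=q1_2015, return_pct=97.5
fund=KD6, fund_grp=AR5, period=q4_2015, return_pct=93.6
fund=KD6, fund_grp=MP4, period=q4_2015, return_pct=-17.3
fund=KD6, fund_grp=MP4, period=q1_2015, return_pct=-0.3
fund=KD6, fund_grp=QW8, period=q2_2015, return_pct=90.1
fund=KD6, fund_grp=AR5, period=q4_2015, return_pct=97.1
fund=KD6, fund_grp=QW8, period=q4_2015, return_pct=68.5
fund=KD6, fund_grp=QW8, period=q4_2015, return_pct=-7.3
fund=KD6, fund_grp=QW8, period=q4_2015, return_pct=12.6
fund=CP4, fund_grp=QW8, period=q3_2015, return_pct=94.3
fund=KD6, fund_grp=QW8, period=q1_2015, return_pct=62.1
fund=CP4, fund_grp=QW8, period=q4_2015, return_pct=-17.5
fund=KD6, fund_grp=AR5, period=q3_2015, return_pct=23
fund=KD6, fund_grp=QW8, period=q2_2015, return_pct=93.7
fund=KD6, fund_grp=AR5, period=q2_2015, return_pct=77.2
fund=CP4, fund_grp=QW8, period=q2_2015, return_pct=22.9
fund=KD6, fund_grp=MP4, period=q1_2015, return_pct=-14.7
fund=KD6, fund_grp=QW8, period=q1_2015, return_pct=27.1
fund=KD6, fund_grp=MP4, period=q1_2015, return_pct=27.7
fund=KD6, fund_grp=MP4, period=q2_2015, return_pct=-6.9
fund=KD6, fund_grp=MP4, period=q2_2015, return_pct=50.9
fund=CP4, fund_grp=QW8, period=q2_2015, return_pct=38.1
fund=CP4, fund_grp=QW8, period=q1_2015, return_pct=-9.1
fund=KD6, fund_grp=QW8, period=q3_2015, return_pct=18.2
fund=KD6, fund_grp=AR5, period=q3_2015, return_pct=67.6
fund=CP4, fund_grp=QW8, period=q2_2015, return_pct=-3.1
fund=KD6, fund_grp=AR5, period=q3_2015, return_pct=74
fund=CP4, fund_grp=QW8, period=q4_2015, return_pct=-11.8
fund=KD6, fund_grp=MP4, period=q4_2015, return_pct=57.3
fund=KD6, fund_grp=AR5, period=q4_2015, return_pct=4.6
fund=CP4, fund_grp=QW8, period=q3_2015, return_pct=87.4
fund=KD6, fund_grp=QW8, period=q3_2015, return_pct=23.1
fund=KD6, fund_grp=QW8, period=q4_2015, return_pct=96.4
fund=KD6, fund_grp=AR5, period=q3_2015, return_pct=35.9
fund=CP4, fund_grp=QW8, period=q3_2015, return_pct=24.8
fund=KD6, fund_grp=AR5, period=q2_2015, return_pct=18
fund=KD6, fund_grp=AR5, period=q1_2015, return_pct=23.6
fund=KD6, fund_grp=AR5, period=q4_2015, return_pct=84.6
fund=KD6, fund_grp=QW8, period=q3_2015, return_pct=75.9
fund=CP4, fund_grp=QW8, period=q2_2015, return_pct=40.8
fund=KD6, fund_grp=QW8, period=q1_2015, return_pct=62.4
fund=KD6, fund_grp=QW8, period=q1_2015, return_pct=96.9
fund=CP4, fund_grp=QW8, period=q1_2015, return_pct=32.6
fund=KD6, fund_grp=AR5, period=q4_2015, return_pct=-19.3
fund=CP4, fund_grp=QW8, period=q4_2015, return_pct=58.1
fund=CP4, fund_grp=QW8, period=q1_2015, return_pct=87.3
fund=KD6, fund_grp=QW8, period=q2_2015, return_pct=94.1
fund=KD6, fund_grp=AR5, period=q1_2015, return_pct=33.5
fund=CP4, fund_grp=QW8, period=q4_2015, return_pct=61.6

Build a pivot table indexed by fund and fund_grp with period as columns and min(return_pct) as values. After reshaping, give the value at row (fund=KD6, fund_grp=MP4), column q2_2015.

-13.5

Rows with fund=KD6, fund_grp=MP4 and period=q2_2015: return_pct values are 54.6, -13.5, 73.3, -6.9, 50.9.
min(54.6, -13.5, 73.3, -6.9, 50.9) = -13.5.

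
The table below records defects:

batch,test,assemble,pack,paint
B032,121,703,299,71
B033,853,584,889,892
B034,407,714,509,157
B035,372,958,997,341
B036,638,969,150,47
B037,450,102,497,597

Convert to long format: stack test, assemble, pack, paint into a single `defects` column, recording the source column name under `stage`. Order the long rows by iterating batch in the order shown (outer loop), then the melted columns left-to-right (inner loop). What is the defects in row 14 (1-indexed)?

24 rows total (6 × 4). Row 14: index ⌊(14-1)/4⌋ = 3 into batch → B035; (14-1) mod 4 = 1 into the melted columns → assemble.
So row 14 is (B035, assemble, 958); defects = 958.

958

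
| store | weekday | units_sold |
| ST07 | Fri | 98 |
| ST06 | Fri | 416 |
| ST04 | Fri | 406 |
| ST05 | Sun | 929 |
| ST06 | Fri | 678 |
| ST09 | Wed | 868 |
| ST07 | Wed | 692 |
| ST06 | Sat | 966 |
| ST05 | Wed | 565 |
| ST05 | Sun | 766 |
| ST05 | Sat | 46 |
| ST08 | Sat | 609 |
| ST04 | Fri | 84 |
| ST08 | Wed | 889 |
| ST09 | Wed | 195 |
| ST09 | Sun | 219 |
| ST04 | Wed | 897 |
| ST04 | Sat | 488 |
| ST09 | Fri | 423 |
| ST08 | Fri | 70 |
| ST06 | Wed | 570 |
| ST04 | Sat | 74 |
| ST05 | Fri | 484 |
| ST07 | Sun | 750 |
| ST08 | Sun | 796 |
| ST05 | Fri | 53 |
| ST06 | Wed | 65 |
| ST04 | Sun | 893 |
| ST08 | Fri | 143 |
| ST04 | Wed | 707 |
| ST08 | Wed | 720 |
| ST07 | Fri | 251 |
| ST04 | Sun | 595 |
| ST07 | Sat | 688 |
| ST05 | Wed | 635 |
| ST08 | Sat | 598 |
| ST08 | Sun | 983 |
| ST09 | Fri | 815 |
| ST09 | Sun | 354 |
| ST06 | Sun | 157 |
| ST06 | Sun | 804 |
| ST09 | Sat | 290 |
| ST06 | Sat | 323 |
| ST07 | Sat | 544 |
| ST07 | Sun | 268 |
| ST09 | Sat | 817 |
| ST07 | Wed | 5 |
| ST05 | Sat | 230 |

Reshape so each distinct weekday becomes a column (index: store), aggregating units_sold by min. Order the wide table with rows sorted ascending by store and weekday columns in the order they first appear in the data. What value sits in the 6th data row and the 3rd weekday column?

195

With rows sorted ascending by store, row 6 is store=ST09. weekday columns in first-appearance order: Fri, Sun, Wed, Sat; column 3 is Wed.
Long rows with store=ST09, weekday=Wed: min(868, 195) = 195.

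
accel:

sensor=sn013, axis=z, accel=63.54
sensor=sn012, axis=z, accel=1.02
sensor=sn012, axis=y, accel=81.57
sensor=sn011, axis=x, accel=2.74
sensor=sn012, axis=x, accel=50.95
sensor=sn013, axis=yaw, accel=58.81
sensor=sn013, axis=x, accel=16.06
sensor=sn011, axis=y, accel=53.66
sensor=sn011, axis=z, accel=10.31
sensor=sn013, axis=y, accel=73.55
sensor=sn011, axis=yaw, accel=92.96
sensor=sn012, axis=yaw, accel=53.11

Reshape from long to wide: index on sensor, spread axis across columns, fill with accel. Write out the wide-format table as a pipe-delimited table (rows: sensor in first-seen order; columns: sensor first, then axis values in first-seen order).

| sensor | z | y | x | yaw |
| sn013 | 63.54 | 73.55 | 16.06 | 58.81 |
| sn012 | 1.02 | 81.57 | 50.95 | 53.11 |
| sn011 | 10.31 | 53.66 | 2.74 | 92.96 |

Columns: sensor plus the 4 distinct axis values (z, y, x, yaw).
For example, row sn013 column z takes accel=63.54 from the long row (sn013, z).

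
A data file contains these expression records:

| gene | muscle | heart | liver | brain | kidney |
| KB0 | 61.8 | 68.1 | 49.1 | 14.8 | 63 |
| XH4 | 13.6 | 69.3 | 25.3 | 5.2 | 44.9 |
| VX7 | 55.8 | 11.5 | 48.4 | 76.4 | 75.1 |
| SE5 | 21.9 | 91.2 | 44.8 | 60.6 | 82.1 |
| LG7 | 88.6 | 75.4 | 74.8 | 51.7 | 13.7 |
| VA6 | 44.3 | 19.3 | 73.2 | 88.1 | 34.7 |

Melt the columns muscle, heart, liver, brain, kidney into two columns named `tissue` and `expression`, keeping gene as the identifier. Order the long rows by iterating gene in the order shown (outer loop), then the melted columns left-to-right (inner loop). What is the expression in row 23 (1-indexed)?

74.8

30 rows total (6 × 5). Row 23: index ⌊(23-1)/5⌋ = 4 into gene → LG7; (23-1) mod 5 = 2 into the melted columns → liver.
So row 23 is (LG7, liver, 74.8); expression = 74.8.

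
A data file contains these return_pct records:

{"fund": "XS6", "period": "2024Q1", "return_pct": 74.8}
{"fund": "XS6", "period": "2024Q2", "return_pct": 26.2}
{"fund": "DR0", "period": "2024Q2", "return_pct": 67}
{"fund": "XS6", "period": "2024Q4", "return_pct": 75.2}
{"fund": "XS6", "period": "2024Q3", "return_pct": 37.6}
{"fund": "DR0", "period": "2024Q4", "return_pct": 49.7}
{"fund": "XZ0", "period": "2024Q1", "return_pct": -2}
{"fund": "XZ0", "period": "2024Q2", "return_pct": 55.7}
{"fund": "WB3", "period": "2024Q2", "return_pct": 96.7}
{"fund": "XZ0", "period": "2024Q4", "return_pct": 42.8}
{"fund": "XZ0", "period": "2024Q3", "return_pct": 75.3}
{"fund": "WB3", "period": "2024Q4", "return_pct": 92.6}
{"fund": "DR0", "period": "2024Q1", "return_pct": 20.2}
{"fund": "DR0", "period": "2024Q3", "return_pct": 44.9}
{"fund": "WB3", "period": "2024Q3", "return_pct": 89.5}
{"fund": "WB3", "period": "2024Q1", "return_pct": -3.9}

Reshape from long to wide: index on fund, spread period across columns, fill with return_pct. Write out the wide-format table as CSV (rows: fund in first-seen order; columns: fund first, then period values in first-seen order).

fund,2024Q1,2024Q2,2024Q4,2024Q3
XS6,74.8,26.2,75.2,37.6
DR0,20.2,67,49.7,44.9
XZ0,-2,55.7,42.8,75.3
WB3,-3.9,96.7,92.6,89.5

Columns: fund plus the 4 distinct period values (2024Q1, 2024Q2, 2024Q4, 2024Q3).
For example, row XS6 column 2024Q1 takes return_pct=74.8 from the long row (XS6, 2024Q1).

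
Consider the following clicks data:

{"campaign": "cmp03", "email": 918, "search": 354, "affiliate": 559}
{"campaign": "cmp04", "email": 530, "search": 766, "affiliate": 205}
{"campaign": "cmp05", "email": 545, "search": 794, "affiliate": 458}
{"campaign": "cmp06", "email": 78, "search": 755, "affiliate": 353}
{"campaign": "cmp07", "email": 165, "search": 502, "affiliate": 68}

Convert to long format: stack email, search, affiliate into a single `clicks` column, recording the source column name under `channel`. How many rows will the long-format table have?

5 campaign values × 3 melted columns = 15 rows.

15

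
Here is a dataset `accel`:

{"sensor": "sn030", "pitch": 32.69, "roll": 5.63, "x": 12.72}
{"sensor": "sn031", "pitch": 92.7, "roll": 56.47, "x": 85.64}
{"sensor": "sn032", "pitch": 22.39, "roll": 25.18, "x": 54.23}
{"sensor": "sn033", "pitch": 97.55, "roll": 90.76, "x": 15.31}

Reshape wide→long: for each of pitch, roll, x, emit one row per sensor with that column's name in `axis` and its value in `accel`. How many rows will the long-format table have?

4 sensor values × 3 melted columns = 12 rows.

12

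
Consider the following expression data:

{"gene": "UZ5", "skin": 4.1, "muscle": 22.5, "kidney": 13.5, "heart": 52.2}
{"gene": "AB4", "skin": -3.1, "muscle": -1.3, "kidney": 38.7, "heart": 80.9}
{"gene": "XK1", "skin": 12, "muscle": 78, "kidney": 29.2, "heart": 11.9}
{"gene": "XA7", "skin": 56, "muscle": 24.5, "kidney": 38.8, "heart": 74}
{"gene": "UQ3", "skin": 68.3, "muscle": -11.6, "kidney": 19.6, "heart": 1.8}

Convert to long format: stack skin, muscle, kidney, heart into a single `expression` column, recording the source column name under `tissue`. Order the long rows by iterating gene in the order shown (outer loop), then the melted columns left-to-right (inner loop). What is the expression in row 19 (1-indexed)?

20 rows total (5 × 4). Row 19: index ⌊(19-1)/4⌋ = 4 into gene → UQ3; (19-1) mod 4 = 2 into the melted columns → kidney.
So row 19 is (UQ3, kidney, 19.6); expression = 19.6.

19.6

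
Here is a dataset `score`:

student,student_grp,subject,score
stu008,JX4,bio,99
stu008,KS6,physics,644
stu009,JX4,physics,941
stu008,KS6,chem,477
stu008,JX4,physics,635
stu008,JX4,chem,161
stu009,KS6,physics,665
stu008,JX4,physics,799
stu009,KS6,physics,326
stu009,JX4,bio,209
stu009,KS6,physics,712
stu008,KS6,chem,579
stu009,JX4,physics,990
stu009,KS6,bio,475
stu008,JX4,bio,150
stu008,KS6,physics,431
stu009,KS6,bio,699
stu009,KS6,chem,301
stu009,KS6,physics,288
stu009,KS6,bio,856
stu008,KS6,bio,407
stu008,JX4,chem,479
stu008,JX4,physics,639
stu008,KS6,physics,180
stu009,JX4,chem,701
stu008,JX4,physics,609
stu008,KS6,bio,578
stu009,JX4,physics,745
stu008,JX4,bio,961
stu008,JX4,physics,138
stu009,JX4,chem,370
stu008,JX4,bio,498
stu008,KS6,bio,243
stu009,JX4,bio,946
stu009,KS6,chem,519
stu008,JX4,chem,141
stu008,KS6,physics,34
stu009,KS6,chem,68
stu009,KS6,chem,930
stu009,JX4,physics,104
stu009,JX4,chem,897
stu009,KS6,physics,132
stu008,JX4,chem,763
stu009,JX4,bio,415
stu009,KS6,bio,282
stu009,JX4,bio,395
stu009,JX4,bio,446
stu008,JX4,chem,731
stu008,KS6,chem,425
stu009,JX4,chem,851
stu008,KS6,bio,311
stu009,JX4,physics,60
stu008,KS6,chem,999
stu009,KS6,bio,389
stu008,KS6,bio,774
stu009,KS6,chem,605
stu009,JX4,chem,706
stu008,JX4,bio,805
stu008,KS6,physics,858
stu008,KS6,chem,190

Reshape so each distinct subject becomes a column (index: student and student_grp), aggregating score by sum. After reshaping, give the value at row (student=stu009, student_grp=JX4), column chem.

3525

Rows with student=stu009, student_grp=JX4 and subject=chem: score values are 701, 370, 897, 851, 706.
701 + 370 + 897 + 851 + 706 = 3525.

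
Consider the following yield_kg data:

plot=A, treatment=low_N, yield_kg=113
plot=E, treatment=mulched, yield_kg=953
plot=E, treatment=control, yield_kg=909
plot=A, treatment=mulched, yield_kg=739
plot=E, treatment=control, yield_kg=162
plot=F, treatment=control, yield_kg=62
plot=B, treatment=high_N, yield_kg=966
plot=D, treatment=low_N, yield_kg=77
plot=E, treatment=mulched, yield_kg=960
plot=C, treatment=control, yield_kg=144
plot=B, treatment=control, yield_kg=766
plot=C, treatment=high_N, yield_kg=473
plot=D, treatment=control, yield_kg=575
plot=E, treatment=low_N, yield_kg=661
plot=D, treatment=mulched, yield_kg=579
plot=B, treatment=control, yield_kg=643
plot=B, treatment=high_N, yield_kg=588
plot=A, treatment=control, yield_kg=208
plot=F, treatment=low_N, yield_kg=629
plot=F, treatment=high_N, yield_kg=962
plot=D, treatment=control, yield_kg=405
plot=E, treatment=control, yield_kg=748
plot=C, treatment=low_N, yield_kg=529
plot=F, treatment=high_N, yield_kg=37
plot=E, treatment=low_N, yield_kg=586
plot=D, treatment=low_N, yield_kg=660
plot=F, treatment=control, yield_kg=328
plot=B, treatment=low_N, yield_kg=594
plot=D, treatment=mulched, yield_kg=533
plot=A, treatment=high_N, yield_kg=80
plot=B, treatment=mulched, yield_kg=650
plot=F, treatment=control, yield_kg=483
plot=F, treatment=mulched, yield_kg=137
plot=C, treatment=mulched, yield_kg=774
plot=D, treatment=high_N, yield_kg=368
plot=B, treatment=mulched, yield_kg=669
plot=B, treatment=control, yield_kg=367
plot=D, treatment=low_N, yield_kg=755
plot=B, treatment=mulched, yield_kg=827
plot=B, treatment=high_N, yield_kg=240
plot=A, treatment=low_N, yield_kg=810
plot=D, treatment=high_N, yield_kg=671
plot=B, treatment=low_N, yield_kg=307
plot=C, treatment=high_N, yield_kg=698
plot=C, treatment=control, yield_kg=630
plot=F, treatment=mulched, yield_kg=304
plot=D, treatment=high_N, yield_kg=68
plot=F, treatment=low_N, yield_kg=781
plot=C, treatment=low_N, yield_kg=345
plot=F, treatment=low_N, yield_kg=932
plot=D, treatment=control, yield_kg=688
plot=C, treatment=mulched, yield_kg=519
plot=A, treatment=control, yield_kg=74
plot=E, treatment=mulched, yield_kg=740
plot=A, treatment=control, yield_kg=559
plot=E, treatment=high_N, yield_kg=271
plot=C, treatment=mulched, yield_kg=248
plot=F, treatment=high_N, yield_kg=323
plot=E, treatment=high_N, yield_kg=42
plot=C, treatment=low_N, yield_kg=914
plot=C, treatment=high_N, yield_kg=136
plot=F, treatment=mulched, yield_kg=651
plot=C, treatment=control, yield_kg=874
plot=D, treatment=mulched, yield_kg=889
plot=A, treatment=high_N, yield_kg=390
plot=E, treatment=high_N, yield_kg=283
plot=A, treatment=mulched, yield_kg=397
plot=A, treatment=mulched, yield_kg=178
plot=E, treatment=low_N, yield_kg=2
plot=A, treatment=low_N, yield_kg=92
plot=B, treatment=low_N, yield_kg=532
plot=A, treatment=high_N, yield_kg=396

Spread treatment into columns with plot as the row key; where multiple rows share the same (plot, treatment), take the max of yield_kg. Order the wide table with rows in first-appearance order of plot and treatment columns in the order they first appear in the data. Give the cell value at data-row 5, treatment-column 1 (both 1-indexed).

With rows in first-appearance order of plot, row 5 is plot=D. treatment columns in first-appearance order: low_N, mulched, control, high_N; column 1 is low_N.
Long rows with plot=D, treatment=low_N: max(77, 660, 755) = 755.

755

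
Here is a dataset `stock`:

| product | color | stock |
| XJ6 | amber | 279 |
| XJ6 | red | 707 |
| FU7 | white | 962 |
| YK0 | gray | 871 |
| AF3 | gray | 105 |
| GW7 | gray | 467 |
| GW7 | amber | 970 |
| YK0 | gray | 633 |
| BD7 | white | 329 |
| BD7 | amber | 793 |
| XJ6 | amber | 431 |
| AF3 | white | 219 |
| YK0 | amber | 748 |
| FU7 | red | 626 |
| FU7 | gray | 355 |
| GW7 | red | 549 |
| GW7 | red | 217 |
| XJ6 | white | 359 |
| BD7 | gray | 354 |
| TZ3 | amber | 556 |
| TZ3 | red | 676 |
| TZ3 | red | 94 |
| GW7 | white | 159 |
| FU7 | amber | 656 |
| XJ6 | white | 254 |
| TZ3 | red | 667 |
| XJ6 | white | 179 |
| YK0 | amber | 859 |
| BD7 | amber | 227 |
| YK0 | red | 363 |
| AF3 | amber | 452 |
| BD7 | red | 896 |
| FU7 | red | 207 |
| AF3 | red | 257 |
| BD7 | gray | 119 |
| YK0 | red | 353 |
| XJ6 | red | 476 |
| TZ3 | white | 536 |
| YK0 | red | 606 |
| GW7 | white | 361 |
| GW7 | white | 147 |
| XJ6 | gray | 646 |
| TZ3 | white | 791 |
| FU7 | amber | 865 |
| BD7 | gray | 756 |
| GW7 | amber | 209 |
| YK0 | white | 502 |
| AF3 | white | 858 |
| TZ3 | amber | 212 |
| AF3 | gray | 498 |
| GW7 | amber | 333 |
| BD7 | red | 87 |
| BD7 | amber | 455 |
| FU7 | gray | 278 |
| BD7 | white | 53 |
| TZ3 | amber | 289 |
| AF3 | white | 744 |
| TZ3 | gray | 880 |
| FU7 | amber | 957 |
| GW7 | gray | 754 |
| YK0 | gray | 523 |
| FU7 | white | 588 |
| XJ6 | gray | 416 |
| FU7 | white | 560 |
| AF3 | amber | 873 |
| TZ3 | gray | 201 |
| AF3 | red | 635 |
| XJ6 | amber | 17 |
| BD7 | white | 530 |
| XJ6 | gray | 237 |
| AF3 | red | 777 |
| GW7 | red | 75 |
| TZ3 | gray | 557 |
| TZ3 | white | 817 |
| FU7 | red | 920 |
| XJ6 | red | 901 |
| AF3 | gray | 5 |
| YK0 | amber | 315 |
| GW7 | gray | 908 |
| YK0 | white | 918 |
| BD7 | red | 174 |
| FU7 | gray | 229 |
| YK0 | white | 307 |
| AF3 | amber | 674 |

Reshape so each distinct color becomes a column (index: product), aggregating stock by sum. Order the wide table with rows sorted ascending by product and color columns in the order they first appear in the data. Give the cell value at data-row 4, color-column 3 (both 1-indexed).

With rows sorted ascending by product, row 4 is product=GW7. color columns in first-appearance order: amber, red, white, gray; column 3 is white.
Long rows with product=GW7, color=white: 159 + 361 + 147 = 667.

667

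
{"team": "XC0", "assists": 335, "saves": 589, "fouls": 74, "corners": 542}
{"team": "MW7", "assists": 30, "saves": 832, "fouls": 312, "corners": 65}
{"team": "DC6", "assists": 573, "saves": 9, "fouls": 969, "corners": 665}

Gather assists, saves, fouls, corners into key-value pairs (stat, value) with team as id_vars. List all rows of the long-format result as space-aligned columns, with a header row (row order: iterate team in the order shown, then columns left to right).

Each (team, column) pair becomes one row: 3 × 4 = 12 rows.
For example, (XC0, assists) → value=335.

team  stat     value
XC0   assists  335  
XC0   saves    589  
XC0   fouls    74   
XC0   corners  542  
MW7   assists  30   
MW7   saves    832  
MW7   fouls    312  
MW7   corners  65   
DC6   assists  573  
DC6   saves    9    
DC6   fouls    969  
DC6   corners  665  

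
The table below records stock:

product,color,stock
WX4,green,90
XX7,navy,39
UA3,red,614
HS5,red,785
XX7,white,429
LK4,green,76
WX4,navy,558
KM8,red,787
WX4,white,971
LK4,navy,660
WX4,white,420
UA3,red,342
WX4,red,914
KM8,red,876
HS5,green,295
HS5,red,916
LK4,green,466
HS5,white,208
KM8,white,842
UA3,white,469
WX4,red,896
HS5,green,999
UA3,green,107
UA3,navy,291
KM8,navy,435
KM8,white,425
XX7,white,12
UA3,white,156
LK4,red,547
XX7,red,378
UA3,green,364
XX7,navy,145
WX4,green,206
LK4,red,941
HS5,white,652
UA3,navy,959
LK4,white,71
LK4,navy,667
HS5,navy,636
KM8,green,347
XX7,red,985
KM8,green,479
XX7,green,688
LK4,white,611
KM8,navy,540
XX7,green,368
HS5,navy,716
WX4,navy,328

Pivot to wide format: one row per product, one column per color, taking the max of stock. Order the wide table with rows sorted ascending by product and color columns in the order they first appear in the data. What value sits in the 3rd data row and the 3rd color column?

941

With rows sorted ascending by product, row 3 is product=LK4. color columns in first-appearance order: green, navy, red, white; column 3 is red.
Long rows with product=LK4, color=red: max(547, 941) = 941.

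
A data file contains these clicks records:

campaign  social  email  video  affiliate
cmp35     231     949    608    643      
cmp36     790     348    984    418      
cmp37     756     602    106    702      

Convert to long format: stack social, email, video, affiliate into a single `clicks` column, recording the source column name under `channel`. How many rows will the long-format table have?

3 campaign values × 4 melted columns = 12 rows.

12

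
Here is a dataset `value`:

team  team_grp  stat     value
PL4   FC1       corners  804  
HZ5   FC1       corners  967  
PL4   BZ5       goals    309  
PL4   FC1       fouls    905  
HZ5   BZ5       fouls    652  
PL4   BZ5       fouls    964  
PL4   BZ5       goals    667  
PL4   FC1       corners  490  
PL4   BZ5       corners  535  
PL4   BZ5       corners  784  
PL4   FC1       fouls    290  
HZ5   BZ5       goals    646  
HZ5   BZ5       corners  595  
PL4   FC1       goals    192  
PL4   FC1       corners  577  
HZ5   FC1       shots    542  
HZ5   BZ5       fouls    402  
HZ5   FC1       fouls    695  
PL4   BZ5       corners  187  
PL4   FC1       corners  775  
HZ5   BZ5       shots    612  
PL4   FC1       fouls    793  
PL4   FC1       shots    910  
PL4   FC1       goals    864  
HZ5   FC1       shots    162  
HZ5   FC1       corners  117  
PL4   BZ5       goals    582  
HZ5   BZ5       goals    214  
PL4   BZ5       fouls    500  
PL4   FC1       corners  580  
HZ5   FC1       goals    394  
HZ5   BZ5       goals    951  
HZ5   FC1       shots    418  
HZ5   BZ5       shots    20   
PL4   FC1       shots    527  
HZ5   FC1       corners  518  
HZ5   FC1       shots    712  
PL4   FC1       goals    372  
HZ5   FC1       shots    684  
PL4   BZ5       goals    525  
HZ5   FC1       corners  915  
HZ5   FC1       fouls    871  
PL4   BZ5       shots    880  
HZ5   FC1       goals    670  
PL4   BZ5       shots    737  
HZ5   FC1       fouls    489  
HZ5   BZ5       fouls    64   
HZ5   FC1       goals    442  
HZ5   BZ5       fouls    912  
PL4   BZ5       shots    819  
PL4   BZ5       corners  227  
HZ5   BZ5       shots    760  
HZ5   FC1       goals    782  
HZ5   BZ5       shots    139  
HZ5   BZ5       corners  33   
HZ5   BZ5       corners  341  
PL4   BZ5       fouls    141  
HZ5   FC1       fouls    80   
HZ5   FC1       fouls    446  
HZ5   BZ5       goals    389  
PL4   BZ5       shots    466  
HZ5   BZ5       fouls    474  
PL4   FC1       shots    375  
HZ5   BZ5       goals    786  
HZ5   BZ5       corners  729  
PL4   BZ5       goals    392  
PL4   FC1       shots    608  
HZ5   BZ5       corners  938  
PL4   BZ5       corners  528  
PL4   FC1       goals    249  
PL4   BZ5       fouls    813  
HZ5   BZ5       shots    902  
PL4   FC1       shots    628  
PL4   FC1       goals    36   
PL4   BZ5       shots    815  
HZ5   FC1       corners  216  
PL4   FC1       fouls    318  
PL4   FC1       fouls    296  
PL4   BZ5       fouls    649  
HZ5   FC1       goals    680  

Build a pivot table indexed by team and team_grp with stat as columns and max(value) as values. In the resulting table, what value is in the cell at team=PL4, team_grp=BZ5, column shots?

Rows with team=PL4, team_grp=BZ5 and stat=shots: value values are 880, 737, 819, 466, 815.
max(880, 737, 819, 466, 815) = 880.

880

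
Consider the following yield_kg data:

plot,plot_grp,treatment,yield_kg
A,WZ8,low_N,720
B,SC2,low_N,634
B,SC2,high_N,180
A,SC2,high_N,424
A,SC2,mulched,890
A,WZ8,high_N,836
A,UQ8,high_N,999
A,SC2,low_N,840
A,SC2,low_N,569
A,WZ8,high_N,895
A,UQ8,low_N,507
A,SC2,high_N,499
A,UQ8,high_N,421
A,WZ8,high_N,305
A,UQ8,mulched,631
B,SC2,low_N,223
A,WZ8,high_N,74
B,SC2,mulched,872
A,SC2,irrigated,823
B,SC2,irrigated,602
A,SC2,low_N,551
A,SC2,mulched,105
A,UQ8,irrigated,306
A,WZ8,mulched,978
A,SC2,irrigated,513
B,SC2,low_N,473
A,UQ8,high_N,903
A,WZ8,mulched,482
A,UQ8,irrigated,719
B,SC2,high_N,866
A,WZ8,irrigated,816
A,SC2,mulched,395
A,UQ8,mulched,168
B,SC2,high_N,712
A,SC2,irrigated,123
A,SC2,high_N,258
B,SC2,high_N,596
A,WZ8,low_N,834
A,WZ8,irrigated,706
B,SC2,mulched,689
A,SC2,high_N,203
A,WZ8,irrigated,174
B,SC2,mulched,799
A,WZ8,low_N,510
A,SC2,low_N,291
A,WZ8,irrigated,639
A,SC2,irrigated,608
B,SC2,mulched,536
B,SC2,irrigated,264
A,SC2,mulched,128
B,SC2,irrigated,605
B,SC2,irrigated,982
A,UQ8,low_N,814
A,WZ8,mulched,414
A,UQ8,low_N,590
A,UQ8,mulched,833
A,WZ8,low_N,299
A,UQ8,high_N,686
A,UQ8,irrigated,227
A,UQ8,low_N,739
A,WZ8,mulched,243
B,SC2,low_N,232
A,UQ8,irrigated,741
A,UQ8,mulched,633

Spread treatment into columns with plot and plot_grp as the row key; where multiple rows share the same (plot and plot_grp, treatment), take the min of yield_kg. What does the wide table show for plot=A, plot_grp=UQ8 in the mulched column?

168

Rows with plot=A, plot_grp=UQ8 and treatment=mulched: yield_kg values are 631, 168, 833, 633.
min(631, 168, 833, 633) = 168.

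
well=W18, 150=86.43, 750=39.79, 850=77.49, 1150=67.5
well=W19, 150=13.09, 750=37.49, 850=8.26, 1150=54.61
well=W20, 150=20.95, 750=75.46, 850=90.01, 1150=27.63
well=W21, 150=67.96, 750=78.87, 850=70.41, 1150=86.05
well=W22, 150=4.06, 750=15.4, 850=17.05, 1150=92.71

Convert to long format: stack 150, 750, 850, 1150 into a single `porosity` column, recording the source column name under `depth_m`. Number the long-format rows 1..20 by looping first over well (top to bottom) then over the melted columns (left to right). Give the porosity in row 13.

20 rows total (5 × 4). Row 13: index ⌊(13-1)/4⌋ = 3 into well → W21; (13-1) mod 4 = 0 into the melted columns → 150.
So row 13 is (W21, 150, 67.96); porosity = 67.96.

67.96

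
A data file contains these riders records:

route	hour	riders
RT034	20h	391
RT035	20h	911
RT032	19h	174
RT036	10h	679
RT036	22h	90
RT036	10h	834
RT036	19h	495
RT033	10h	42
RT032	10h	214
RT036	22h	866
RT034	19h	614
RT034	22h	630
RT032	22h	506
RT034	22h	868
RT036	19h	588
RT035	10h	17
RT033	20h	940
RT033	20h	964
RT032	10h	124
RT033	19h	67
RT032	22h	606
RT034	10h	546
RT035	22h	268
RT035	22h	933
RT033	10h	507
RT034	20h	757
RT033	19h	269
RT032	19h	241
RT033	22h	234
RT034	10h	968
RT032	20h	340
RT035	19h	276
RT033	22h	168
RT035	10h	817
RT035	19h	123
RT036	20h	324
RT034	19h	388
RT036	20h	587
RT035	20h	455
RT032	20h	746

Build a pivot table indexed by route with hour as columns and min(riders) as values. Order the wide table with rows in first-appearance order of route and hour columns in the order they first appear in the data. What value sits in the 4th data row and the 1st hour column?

With rows in first-appearance order of route, row 4 is route=RT036. hour columns in first-appearance order: 20h, 19h, 10h, 22h; column 1 is 20h.
Long rows with route=RT036, hour=20h: min(324, 587) = 324.

324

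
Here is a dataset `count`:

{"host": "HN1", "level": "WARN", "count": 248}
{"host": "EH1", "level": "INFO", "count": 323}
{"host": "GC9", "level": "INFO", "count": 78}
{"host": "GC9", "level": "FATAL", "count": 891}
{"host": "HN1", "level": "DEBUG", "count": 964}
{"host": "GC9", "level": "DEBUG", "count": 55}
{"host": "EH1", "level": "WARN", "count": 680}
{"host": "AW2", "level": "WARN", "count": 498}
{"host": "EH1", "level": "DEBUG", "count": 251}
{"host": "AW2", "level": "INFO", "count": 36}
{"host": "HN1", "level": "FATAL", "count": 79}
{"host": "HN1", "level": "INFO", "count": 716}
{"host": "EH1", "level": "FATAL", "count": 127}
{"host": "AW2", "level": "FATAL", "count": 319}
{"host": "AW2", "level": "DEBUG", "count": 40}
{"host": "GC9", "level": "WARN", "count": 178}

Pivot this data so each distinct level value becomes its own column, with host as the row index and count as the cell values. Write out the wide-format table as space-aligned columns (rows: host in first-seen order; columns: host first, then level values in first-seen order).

host  WARN  INFO  FATAL  DEBUG
HN1   248   716   79     964  
EH1   680   323   127    251  
GC9   178   78    891    55   
AW2   498   36    319    40   

Columns: host plus the 4 distinct level values (WARN, INFO, FATAL, DEBUG).
For example, row HN1 column WARN takes count=248 from the long row (HN1, WARN).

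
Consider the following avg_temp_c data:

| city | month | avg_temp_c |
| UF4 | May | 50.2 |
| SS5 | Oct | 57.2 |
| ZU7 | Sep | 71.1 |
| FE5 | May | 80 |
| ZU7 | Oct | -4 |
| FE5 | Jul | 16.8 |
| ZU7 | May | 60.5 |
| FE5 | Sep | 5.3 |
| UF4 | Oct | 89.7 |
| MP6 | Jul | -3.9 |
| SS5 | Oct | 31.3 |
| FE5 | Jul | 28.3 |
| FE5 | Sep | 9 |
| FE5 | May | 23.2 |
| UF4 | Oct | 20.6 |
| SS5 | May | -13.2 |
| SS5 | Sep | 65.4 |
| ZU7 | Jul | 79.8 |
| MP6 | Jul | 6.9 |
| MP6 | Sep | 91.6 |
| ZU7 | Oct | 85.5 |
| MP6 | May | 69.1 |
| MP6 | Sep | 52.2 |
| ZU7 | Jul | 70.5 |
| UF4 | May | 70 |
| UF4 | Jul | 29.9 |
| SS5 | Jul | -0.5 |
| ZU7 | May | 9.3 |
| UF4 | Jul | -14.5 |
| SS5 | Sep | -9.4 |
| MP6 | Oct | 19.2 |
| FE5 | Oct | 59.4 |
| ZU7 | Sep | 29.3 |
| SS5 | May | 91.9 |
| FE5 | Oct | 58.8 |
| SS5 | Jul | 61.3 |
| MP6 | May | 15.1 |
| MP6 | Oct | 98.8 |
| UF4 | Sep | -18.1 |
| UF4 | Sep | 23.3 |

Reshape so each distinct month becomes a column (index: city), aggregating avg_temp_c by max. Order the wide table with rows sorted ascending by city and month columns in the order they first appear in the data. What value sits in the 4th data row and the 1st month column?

With rows sorted ascending by city, row 4 is city=UF4. month columns in first-appearance order: May, Oct, Sep, Jul; column 1 is May.
Long rows with city=UF4, month=May: max(50.2, 70) = 70.

70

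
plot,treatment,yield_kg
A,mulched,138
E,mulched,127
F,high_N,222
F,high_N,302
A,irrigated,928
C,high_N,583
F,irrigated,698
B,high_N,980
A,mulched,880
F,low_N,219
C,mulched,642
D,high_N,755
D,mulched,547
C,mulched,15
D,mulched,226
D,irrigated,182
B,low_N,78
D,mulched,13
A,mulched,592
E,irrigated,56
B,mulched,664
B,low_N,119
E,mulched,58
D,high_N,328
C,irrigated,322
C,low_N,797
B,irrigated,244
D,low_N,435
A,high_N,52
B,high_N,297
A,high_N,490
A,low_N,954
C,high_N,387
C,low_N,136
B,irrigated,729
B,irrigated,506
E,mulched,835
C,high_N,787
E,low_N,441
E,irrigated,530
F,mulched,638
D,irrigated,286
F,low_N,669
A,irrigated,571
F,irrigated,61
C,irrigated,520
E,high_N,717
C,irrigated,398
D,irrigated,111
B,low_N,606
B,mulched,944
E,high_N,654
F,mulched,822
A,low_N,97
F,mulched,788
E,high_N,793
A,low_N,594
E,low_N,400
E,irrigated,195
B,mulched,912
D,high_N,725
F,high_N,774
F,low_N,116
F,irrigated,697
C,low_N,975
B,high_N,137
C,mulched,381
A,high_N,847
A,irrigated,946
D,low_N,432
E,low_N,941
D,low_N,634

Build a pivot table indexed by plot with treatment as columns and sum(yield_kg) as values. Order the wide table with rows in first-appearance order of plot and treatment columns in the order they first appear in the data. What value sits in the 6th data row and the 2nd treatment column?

With rows in first-appearance order of plot, row 6 is plot=D. treatment columns in first-appearance order: mulched, high_N, irrigated, low_N; column 2 is high_N.
Long rows with plot=D, treatment=high_N: 755 + 328 + 725 = 1808.

1808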